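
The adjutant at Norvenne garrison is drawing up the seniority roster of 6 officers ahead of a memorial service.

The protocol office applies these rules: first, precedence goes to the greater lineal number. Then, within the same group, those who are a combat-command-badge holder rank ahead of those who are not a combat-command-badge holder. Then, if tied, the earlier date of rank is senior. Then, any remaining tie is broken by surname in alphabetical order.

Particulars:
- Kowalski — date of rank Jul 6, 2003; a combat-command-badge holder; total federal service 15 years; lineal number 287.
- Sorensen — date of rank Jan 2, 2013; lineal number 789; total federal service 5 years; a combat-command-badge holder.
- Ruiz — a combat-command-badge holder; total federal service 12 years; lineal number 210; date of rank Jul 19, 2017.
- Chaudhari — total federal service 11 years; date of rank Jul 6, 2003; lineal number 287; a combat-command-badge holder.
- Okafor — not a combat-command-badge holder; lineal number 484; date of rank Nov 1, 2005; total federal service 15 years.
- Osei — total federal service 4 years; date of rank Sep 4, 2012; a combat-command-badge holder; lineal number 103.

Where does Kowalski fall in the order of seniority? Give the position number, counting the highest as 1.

4

By lineal number (higher first): Sorensen (789); then Okafor (484); then Chaudhari and Kowalski (both 287); then Ruiz (210); then Osei (103).
Chaudhari and Kowalski are each a combat-command-badge holder, so the next rule applies.
Chaudhari and Kowalski both have date of rank Jul 6, 2003, so the next rule applies.
Among Chaudhari and Kowalski, alphabetically by surname: Chaudhari before Kowalski.
Order: Sorensen, Okafor, Chaudhari, Kowalski, Ruiz, Osei. So position 4.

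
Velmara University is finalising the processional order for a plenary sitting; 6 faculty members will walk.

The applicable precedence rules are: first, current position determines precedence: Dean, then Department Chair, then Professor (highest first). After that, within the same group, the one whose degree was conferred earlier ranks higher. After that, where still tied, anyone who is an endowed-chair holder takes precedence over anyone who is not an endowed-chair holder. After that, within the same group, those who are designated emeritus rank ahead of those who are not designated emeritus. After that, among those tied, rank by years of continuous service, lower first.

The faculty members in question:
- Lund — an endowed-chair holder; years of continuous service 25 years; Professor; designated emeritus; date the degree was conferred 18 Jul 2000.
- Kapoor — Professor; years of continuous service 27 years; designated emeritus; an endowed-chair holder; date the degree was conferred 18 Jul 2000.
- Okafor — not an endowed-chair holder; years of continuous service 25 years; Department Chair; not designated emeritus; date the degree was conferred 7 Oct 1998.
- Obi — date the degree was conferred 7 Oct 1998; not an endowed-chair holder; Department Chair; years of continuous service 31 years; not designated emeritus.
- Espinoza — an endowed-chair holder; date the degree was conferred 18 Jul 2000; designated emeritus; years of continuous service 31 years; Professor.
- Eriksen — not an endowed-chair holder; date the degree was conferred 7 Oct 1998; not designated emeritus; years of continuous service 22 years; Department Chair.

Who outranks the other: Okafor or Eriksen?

Eriksen

By current position: Eriksen, Okafor and Obi (Department Chair); then Lund, Kapoor and Espinoza (Professor).
Eriksen, Okafor and Obi all have date the degree was conferred 7 Oct 1998, so the next rule applies.
Eriksen, Okafor and Obi are each not an endowed-chair holder, so the next rule applies.
Eriksen, Okafor and Obi are each not designated emeritus, so the next rule applies.
Among Eriksen, Okafor and Obi, by years of continuous service (lower first): Eriksen (22 years) before Okafor (25 years) before Obi (31 years).
Lund, Kapoor and Espinoza all have date the degree was conferred 18 Jul 2000, so the next rule applies.
Lund, Kapoor and Espinoza are each an endowed-chair holder, so the next rule applies.
Lund, Kapoor and Espinoza are each designated emeritus, so the next rule applies.
Among Lund, Kapoor and Espinoza, by years of continuous service (lower first): Lund (25 years) before Kapoor (27 years) before Espinoza (31 years).
So Eriksen takes precedence.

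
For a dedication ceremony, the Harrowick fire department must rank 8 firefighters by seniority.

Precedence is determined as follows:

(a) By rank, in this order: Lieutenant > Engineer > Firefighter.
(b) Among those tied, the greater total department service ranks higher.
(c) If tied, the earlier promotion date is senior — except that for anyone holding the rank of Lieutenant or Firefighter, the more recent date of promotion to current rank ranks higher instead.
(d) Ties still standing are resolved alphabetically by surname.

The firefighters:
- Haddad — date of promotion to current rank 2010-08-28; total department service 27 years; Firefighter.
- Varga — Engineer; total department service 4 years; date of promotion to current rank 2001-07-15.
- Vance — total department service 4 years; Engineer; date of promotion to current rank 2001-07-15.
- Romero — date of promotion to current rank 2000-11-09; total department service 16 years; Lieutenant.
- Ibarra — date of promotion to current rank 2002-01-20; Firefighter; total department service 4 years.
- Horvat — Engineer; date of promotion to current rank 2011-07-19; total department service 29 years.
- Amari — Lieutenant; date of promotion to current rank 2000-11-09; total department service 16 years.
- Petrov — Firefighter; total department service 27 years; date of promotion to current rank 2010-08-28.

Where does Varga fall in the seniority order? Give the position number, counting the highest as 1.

By rank: Amari and Romero (Lieutenant); then Horvat, Vance and Varga (Engineer); then Haddad, Petrov and Ibarra (Firefighter).
Amari and Romero both have total department service 16 years, so the next rule applies.
Amari and Romero both have date of promotion to current rank 2000-11-09, so the next rule applies.
Among Amari and Romero, alphabetically by surname: Amari before Romero.
Among Horvat, Vance and Varga, by total department service (higher first): Horvat (29 years) before Vance and Varga (4 years).
Vance and Varga both have date of promotion to current rank 2001-07-15, so the next rule applies.
Among Vance and Varga, alphabetically by surname: Vance before Varga.
Among Haddad, Petrov and Ibarra, by total department service (higher first): Haddad and Petrov (27 years) before Ibarra (4 years).
Haddad and Petrov both have date of promotion to current rank 2010-08-28, so the next rule applies.
Among Haddad and Petrov, alphabetically by surname: Haddad before Petrov.
Order: Amari, Romero, Horvat, Vance, Varga, Haddad, Petrov, Ibarra. So position 5.

5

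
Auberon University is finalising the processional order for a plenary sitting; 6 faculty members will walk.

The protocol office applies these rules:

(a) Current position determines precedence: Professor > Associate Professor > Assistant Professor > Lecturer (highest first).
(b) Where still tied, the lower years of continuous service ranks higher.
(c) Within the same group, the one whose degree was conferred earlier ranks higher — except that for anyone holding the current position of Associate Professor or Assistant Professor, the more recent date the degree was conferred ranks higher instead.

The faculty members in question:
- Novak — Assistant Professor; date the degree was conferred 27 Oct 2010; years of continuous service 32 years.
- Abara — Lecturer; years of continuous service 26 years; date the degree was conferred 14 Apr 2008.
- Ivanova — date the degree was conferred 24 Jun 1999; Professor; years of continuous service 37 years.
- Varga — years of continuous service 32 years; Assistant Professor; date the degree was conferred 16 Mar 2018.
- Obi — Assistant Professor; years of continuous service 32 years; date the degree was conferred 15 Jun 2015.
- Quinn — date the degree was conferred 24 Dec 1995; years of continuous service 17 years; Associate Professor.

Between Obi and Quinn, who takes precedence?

By current position: Ivanova (Professor); then Quinn (Associate Professor); then Varga, Obi and Novak (Assistant Professor); then Abara (Lecturer).
Varga, Obi and Novak all have years of continuous service 32 years, so the next rule applies.
Among Varga, Obi and Novak, by date the degree was conferred (later first) (reversed rule for this group): Varga (16 Mar 2018) before Obi (15 Jun 2015) before Novak (27 Oct 2010).
So Quinn takes precedence.

Quinn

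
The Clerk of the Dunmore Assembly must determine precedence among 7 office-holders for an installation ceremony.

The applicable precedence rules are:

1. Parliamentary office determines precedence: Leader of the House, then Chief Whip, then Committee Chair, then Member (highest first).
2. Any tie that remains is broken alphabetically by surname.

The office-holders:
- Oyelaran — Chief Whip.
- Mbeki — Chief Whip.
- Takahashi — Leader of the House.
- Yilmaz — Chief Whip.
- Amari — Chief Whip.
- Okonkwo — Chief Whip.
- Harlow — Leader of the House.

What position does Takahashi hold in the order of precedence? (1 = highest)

2

By parliamentary office: Harlow and Takahashi (Leader of the House); then Amari, Mbeki, Okonkwo, Oyelaran and Yilmaz (Chief Whip).
Among Harlow and Takahashi, alphabetically by surname: Harlow before Takahashi.
Among Amari, Mbeki, Okonkwo, Oyelaran and Yilmaz, alphabetically by surname: Amari before Mbeki before Okonkwo before Oyelaran before Yilmaz.
Order: Harlow, Takahashi, Amari, Mbeki, Okonkwo, Oyelaran, Yilmaz. So position 2.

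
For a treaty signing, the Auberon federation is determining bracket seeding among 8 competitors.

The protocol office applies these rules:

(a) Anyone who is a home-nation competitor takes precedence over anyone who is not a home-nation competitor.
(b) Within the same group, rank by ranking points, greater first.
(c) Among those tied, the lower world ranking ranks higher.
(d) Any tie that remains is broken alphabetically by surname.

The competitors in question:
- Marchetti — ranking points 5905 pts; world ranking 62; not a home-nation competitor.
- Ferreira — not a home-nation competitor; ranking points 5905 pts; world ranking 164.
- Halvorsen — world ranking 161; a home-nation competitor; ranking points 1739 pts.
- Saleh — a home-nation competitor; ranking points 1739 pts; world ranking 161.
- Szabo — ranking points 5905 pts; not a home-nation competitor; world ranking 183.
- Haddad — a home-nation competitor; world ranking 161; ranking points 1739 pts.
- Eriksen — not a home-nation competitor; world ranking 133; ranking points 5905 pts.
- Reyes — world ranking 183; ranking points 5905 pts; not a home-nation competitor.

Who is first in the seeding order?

By the first rule: Haddad, Halvorsen and Saleh (each a home-nation competitor); then Marchetti, Eriksen, Ferreira, Reyes and Szabo (each not a home-nation competitor).
Haddad, Halvorsen and Saleh all have ranking points 1739 pts, so the next rule applies.
Haddad, Halvorsen and Saleh all have world ranking 161, so the next rule applies.
Among Haddad, Halvorsen and Saleh, alphabetically by surname: Haddad before Halvorsen before Saleh.
Marchetti, Eriksen, Ferreira, Reyes and Szabo all have ranking points 5905 pts, so the next rule applies.
Among Marchetti, Eriksen, Ferreira, Reyes and Szabo, by world ranking (lower first): Marchetti (62) before Eriksen (133) before Ferreira (164) before Reyes and Szabo (183).
Among Reyes and Szabo, alphabetically by surname: Reyes before Szabo.
Order: Haddad, Halvorsen, Saleh, Marchetti, Eriksen, Ferreira, Reyes, Szabo.

Haddad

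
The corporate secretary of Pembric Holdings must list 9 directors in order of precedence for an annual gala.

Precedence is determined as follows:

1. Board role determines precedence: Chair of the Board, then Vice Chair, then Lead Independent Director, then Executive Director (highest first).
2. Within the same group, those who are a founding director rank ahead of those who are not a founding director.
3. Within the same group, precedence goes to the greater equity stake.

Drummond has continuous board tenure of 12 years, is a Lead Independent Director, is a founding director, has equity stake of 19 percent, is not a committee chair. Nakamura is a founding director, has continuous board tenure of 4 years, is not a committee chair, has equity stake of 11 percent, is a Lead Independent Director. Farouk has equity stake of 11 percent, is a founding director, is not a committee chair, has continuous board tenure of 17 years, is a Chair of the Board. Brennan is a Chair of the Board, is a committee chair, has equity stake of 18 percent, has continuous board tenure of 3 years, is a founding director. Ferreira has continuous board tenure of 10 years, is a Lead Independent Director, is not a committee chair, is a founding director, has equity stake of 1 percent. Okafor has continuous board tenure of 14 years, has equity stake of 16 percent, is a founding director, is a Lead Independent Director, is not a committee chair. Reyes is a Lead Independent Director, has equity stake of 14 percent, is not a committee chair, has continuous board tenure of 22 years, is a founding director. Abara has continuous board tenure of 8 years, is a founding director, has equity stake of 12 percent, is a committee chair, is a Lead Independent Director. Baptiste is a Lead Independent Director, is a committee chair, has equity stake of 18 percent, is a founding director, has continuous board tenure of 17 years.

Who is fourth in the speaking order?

Baptiste

By board role: Brennan and Farouk (Chair of the Board); then Drummond, Baptiste, Okafor, Reyes, Abara, Nakamura and Ferreira (Lead Independent Director).
Brennan and Farouk are each a founding director, so the next rule applies.
Among Brennan and Farouk, by equity stake (higher first): Brennan (18 percent) before Farouk (11 percent).
Drummond, Baptiste, Okafor, Reyes, Abara, Nakamura and Ferreira are each a founding director, so the next rule applies.
Among Drummond, Baptiste, Okafor, Reyes, Abara, Nakamura and Ferreira, by equity stake (higher first): Drummond (19 percent) before Baptiste (18 percent) before Okafor (16 percent) before Reyes (14 percent) before Abara (12 percent) before Nakamura (11 percent) before Ferreira (1 percent).
Order: Brennan, Farouk, Drummond, Baptiste, Okafor, Reyes, Abara, Nakamura, Ferreira.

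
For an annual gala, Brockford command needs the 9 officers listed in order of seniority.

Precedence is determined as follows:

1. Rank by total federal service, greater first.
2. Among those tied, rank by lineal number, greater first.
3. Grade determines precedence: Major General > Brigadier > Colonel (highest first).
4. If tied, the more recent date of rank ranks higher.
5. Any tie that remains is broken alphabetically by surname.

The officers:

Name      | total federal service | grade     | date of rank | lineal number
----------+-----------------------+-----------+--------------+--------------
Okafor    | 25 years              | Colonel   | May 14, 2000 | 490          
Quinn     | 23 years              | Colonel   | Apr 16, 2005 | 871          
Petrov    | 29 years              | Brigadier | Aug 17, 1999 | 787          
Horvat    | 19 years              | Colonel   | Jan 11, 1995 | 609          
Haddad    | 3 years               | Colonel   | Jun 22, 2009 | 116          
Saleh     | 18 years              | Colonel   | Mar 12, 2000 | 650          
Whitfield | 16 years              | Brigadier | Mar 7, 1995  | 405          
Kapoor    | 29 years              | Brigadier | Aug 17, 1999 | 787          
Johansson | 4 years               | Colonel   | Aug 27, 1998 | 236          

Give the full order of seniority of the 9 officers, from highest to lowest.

By total federal service (higher first): Kapoor and Petrov (both 29 years); then Okafor (25 years); then Quinn (23 years); then Horvat (19 years); then Saleh (18 years); then Whitfield (16 years); then Johansson (4 years); then Haddad (3 years).
Kapoor and Petrov both have lineal number 787, so the next rule applies.
Kapoor and Petrov are each Brigadier, so the next rule applies.
Kapoor and Petrov both have date of rank Aug 17, 1999, so the next rule applies.
Among Kapoor and Petrov, alphabetically by surname: Kapoor before Petrov.
Full order: Kapoor, Petrov, Okafor, Quinn, Horvat, Saleh, Whitfield, Johansson, Haddad.

Kapoor, Petrov, Okafor, Quinn, Horvat, Saleh, Whitfield, Johansson, Haddad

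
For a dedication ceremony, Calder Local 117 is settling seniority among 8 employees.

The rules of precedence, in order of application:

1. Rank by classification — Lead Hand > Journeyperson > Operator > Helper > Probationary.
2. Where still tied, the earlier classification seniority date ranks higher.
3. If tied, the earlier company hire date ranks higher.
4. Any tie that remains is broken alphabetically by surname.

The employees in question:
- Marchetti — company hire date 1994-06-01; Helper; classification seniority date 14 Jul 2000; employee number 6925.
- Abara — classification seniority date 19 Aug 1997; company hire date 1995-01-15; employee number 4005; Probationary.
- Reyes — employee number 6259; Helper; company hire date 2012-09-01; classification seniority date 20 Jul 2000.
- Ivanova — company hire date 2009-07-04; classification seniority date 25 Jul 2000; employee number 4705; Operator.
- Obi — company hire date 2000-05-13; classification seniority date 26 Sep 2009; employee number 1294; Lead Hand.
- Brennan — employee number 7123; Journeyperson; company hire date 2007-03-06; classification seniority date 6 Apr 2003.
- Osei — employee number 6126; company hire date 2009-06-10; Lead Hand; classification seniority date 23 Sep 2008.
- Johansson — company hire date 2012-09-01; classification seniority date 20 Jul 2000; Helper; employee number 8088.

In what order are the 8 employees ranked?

By classification: Osei and Obi (Lead Hand); then Brennan (Journeyperson); then Ivanova (Operator); then Marchetti, Johansson and Reyes (Helper); then Abara (Probationary).
Among Osei and Obi, by classification seniority date (earlier first): Osei (23 Sep 2008) before Obi (26 Sep 2009).
Among Marchetti, Johansson and Reyes, by classification seniority date (earlier first): Marchetti (14 Jul 2000) before Johansson and Reyes (20 Jul 2000).
Johansson and Reyes both have company hire date 2012-09-01, so the next rule applies.
Among Johansson and Reyes, alphabetically by surname: Johansson before Reyes.
Full order: Osei, Obi, Brennan, Ivanova, Marchetti, Johansson, Reyes, Abara.

Osei, Obi, Brennan, Ivanova, Marchetti, Johansson, Reyes, Abara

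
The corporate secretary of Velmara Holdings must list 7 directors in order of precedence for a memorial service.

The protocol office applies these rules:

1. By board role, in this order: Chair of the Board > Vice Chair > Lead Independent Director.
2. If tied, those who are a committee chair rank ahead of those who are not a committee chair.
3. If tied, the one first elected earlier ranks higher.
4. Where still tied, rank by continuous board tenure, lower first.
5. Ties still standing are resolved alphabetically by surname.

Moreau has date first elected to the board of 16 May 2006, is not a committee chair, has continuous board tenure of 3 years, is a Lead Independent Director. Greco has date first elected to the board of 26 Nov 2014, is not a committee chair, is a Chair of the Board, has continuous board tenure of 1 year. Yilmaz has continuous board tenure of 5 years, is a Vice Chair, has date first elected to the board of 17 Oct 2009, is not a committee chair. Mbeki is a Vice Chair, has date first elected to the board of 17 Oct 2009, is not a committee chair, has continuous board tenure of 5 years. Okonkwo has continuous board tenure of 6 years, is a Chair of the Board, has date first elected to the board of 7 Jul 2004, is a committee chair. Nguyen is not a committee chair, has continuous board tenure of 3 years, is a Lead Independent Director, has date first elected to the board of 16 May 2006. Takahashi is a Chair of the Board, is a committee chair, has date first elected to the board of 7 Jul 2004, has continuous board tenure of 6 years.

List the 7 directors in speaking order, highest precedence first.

By board role: Okonkwo, Takahashi and Greco (Chair of the Board); then Mbeki and Yilmaz (Vice Chair); then Moreau and Nguyen (Lead Independent Director).
Among Okonkwo, Takahashi and Greco, a committee chair before not a committee chair: Okonkwo and Takahashi (a committee chair) before Greco (not a committee chair).
Okonkwo and Takahashi both have date first elected to the board 7 Jul 2004, so the next rule applies.
Okonkwo and Takahashi both have continuous board tenure 6 years, so the next rule applies.
Among Okonkwo and Takahashi, alphabetically by surname: Okonkwo before Takahashi.
Mbeki and Yilmaz are each not a committee chair, so the next rule applies.
Mbeki and Yilmaz both have date first elected to the board 17 Oct 2009, so the next rule applies.
Mbeki and Yilmaz both have continuous board tenure 5 years, so the next rule applies.
Among Mbeki and Yilmaz, alphabetically by surname: Mbeki before Yilmaz.
Moreau and Nguyen are each not a committee chair, so the next rule applies.
Moreau and Nguyen both have date first elected to the board 16 May 2006, so the next rule applies.
Moreau and Nguyen both have continuous board tenure 3 years, so the next rule applies.
Among Moreau and Nguyen, alphabetically by surname: Moreau before Nguyen.
Full order: Okonkwo, Takahashi, Greco, Mbeki, Yilmaz, Moreau, Nguyen.

Okonkwo, Takahashi, Greco, Mbeki, Yilmaz, Moreau, Nguyen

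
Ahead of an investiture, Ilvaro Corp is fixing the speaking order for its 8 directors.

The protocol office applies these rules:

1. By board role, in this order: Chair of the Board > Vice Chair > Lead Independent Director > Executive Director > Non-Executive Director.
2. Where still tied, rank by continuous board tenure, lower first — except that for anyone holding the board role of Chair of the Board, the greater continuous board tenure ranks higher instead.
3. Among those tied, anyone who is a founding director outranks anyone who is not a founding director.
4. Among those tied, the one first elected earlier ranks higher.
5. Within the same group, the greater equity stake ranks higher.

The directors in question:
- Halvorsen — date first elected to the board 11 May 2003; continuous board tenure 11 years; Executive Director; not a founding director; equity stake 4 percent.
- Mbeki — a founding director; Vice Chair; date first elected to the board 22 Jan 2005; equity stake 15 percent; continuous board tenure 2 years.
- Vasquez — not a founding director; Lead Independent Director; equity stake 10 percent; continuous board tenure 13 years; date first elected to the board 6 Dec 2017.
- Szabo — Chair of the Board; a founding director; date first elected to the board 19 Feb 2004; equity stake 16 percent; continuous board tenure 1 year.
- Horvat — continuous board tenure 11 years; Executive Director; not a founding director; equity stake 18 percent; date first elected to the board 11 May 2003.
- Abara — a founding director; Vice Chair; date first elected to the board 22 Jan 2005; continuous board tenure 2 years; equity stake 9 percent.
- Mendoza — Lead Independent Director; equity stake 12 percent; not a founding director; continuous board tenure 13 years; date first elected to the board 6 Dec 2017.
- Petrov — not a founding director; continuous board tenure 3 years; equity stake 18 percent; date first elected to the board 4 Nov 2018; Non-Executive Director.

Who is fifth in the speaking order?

By board role: Szabo (Chair of the Board); then Mbeki and Abara (Vice Chair); then Mendoza and Vasquez (Lead Independent Director); then Horvat and Halvorsen (Executive Director); then Petrov (Non-Executive Director).
Mbeki and Abara both have continuous board tenure 2 years, so the next rule applies.
Mbeki and Abara are each a founding director, so the next rule applies.
Mbeki and Abara both have date first elected to the board 22 Jan 2005, so the next rule applies.
Among Mbeki and Abara, by equity stake (higher first): Mbeki (15 percent) before Abara (9 percent).
Mendoza and Vasquez both have continuous board tenure 13 years, so the next rule applies.
Mendoza and Vasquez are each not a founding director, so the next rule applies.
Mendoza and Vasquez both have date first elected to the board 6 Dec 2017, so the next rule applies.
Among Mendoza and Vasquez, by equity stake (higher first): Mendoza (12 percent) before Vasquez (10 percent).
Horvat and Halvorsen both have continuous board tenure 11 years, so the next rule applies.
Horvat and Halvorsen are each not a founding director, so the next rule applies.
Horvat and Halvorsen both have date first elected to the board 11 May 2003, so the next rule applies.
Among Horvat and Halvorsen, by equity stake (higher first): Horvat (18 percent) before Halvorsen (4 percent).
Order: Szabo, Mbeki, Abara, Mendoza, Vasquez, Horvat, Halvorsen, Petrov.

Vasquez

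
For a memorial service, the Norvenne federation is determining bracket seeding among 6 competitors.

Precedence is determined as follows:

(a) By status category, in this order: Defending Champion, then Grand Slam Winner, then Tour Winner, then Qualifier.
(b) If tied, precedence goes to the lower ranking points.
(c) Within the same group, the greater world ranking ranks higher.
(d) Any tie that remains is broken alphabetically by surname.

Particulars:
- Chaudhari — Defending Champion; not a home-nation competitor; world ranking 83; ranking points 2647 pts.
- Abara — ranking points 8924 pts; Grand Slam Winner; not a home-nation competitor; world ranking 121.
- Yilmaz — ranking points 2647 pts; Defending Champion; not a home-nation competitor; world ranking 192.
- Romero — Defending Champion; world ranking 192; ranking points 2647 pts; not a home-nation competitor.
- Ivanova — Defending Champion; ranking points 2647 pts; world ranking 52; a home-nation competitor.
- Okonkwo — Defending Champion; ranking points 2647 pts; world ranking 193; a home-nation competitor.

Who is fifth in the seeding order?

Ivanova

By status category: Okonkwo, Romero, Yilmaz, Chaudhari and Ivanova (Defending Champion); then Abara (Grand Slam Winner).
Okonkwo, Romero, Yilmaz, Chaudhari and Ivanova all have ranking points 2647 pts, so the next rule applies.
Among Okonkwo, Romero, Yilmaz, Chaudhari and Ivanova, by world ranking (higher first): Okonkwo (193) before Romero and Yilmaz (192) before Chaudhari (83) before Ivanova (52).
Among Romero and Yilmaz, alphabetically by surname: Romero before Yilmaz.
Order: Okonkwo, Romero, Yilmaz, Chaudhari, Ivanova, Abara.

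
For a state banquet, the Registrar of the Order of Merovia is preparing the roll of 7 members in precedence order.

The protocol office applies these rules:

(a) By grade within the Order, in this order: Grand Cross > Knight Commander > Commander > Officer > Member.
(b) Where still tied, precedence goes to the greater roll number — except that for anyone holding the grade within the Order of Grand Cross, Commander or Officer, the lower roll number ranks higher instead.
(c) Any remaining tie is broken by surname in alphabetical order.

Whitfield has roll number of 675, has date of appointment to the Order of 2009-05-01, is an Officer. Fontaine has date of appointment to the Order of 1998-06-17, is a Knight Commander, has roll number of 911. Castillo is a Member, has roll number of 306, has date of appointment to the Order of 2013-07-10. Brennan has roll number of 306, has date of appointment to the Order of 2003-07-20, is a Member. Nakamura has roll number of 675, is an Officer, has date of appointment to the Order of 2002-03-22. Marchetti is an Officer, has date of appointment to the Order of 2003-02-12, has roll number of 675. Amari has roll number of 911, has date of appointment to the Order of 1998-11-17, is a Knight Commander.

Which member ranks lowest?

Castillo

By grade within the Order: Amari and Fontaine (Knight Commander); then Marchetti, Nakamura and Whitfield (Officer); then Brennan and Castillo (Member).
Amari and Fontaine both have roll number 911, so the next rule applies.
Among Amari and Fontaine, alphabetically by surname: Amari before Fontaine.
Marchetti, Nakamura and Whitfield all have roll number 675, so the next rule applies.
Among Marchetti, Nakamura and Whitfield, alphabetically by surname: Marchetti before Nakamura before Whitfield.
Brennan and Castillo both have roll number 306, so the next rule applies.
Among Brennan and Castillo, alphabetically by surname: Brennan before Castillo.
Order: Amari, Fontaine, Marchetti, Nakamura, Whitfield, Brennan, Castillo.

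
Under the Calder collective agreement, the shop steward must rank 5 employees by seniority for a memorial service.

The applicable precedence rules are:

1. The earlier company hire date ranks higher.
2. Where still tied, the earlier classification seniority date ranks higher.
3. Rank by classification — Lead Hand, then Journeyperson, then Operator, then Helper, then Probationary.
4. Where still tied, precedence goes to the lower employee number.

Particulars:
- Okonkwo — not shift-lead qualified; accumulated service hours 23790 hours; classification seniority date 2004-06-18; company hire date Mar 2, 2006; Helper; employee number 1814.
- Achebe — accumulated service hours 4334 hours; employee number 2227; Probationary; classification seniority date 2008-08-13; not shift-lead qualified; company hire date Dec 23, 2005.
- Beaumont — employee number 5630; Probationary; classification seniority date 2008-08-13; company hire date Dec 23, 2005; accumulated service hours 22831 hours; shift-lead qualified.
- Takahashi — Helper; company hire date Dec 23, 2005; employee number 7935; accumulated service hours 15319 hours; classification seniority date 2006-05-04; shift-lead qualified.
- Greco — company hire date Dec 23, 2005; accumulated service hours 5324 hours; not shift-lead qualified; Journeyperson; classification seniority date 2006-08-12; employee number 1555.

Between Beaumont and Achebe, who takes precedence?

By company hire date (earlier first): Takahashi, Greco, Achebe and Beaumont (each Dec 23, 2005); then Okonkwo (Mar 2, 2006).
Among Takahashi, Greco, Achebe and Beaumont, by classification seniority date (earlier first): Takahashi (2006-05-04) before Greco (2006-08-12) before Achebe and Beaumont (2008-08-13).
Achebe and Beaumont are each Probationary, so the next rule applies.
Among Achebe and Beaumont, by employee number (lower first): Achebe (2227) before Beaumont (5630).
So Achebe takes precedence.

Achebe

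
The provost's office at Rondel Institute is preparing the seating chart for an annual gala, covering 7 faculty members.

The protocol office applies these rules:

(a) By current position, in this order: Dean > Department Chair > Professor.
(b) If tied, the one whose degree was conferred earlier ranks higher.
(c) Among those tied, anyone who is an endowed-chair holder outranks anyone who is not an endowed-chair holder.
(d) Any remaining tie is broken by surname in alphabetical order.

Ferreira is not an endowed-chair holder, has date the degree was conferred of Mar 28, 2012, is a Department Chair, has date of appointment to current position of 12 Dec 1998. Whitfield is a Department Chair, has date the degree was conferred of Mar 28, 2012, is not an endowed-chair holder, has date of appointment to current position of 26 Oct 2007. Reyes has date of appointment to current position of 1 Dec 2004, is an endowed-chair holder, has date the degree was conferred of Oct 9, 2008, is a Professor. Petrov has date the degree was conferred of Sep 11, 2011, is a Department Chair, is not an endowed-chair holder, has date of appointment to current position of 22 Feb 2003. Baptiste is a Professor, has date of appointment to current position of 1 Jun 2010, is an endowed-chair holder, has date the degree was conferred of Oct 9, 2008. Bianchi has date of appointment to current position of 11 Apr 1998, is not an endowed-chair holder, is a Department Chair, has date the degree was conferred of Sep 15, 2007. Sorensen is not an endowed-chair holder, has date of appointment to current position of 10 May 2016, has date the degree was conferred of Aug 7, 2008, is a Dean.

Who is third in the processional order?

Petrov

By current position: Sorensen (Dean); then Bianchi, Petrov, Ferreira and Whitfield (Department Chair); then Baptiste and Reyes (Professor).
Among Bianchi, Petrov, Ferreira and Whitfield, by date the degree was conferred (earlier first): Bianchi (Sep 15, 2007) before Petrov (Sep 11, 2011) before Ferreira and Whitfield (Mar 28, 2012).
Ferreira and Whitfield are each not an endowed-chair holder, so the next rule applies.
Among Ferreira and Whitfield, alphabetically by surname: Ferreira before Whitfield.
Baptiste and Reyes both have date the degree was conferred Oct 9, 2008, so the next rule applies.
Baptiste and Reyes are each an endowed-chair holder, so the next rule applies.
Among Baptiste and Reyes, alphabetically by surname: Baptiste before Reyes.
Order: Sorensen, Bianchi, Petrov, Ferreira, Whitfield, Baptiste, Reyes.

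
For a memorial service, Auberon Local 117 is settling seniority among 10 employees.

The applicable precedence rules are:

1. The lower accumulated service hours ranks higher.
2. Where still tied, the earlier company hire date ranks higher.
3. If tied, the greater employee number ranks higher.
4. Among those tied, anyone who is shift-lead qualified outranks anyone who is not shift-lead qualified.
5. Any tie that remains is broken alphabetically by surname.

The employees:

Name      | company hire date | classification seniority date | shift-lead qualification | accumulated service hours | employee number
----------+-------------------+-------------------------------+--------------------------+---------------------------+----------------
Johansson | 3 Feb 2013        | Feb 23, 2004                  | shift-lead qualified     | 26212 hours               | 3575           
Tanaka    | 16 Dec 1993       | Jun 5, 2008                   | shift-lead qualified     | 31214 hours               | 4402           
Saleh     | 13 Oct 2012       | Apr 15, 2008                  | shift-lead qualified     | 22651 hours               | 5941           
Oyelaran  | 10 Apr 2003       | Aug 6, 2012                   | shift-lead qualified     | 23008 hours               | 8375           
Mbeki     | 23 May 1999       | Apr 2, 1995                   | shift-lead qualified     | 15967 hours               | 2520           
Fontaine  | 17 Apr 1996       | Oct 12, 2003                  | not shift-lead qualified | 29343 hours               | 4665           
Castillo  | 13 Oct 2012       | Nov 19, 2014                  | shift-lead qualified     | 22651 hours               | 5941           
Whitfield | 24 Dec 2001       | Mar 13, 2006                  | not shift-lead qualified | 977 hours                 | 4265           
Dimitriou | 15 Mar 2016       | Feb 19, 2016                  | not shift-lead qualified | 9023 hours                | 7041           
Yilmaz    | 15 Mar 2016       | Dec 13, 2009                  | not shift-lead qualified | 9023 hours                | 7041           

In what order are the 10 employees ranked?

Whitfield, Dimitriou, Yilmaz, Mbeki, Castillo, Saleh, Oyelaran, Johansson, Fontaine, Tanaka

By accumulated service hours (lower first): Whitfield (977 hours); then Dimitriou and Yilmaz (both 9023 hours); then Mbeki (15967 hours); then Castillo and Saleh (both 22651 hours); then Oyelaran (23008 hours); then Johansson (26212 hours); then Fontaine (29343 hours); then Tanaka (31214 hours).
Dimitriou and Yilmaz both have company hire date 15 Mar 2016, so the next rule applies.
Dimitriou and Yilmaz both have employee number 7041, so the next rule applies.
Dimitriou and Yilmaz are each not shift-lead qualified, so the next rule applies.
Among Dimitriou and Yilmaz, alphabetically by surname: Dimitriou before Yilmaz.
Castillo and Saleh both have company hire date 13 Oct 2012, so the next rule applies.
Castillo and Saleh both have employee number 5941, so the next rule applies.
Castillo and Saleh are each shift-lead qualified, so the next rule applies.
Among Castillo and Saleh, alphabetically by surname: Castillo before Saleh.
Full order: Whitfield, Dimitriou, Yilmaz, Mbeki, Castillo, Saleh, Oyelaran, Johansson, Fontaine, Tanaka.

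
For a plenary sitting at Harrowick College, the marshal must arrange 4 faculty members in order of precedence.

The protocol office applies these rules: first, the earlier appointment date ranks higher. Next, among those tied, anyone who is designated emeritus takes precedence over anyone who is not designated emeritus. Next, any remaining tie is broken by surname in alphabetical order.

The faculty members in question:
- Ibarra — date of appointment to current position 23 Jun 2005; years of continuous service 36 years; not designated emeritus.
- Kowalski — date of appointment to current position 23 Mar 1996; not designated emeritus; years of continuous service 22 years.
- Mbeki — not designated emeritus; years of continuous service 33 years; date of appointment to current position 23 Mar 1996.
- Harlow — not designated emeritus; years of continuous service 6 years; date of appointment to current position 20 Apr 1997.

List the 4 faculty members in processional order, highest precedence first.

Kowalski, Mbeki, Harlow, Ibarra

By date of appointment to current position (earlier first): Kowalski and Mbeki (both 23 Mar 1996); then Harlow (20 Apr 1997); then Ibarra (23 Jun 2005).
Kowalski and Mbeki are each not designated emeritus, so the next rule applies.
Among Kowalski and Mbeki, alphabetically by surname: Kowalski before Mbeki.
Full order: Kowalski, Mbeki, Harlow, Ibarra.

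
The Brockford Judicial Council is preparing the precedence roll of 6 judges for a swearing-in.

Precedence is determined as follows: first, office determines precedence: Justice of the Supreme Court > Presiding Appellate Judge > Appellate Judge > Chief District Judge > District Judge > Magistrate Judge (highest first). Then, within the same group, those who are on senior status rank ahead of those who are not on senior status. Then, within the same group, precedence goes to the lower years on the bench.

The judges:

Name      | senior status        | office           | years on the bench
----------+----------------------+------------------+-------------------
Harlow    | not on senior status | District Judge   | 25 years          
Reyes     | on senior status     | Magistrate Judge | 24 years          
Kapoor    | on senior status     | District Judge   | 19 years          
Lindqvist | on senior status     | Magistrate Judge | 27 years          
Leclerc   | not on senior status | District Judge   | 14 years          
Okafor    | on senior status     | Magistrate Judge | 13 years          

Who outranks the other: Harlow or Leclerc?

By office: Kapoor, Leclerc and Harlow (District Judge); then Okafor, Reyes and Lindqvist (Magistrate Judge).
Among Kapoor, Leclerc and Harlow, on senior status before not on senior status: Kapoor (on senior status) before Leclerc and Harlow (not on senior status).
Among Leclerc and Harlow, by years on the bench (lower first): Leclerc (14 years) before Harlow (25 years).
Okafor, Reyes and Lindqvist are each on senior status, so the next rule applies.
Among Okafor, Reyes and Lindqvist, by years on the bench (lower first): Okafor (13 years) before Reyes (24 years) before Lindqvist (27 years).
So Leclerc takes precedence.

Leclerc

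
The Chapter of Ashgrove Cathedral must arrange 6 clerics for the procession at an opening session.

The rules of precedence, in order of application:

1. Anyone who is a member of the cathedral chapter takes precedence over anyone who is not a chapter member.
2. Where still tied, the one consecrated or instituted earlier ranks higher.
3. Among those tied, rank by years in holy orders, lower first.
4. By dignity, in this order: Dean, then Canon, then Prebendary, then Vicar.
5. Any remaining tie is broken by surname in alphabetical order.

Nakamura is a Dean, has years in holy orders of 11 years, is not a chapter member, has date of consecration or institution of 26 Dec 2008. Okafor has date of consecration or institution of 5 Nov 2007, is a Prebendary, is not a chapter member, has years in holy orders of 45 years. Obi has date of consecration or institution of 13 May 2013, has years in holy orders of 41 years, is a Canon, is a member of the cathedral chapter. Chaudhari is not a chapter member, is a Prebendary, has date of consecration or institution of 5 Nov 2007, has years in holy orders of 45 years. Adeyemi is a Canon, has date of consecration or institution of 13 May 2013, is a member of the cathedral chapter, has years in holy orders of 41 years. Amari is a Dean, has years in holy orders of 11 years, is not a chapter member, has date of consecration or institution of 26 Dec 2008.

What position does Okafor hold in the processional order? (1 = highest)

4

By the first rule: Adeyemi and Obi (both a member of the cathedral chapter); then Chaudhari, Okafor, Amari and Nakamura (each not a chapter member).
Adeyemi and Obi both have date of consecration or institution 13 May 2013, so the next rule applies.
Adeyemi and Obi both have years in holy orders 41 years, so the next rule applies.
Adeyemi and Obi are each Canon, so the next rule applies.
Among Adeyemi and Obi, alphabetically by surname: Adeyemi before Obi.
Among Chaudhari, Okafor, Amari and Nakamura, by date of consecration or institution (earlier first): Chaudhari and Okafor (5 Nov 2007) before Amari and Nakamura (26 Dec 2008).
Chaudhari and Okafor both have years in holy orders 45 years, so the next rule applies.
Chaudhari and Okafor are each Prebendary, so the next rule applies.
Among Chaudhari and Okafor, alphabetically by surname: Chaudhari before Okafor.
Amari and Nakamura both have years in holy orders 11 years, so the next rule applies.
Amari and Nakamura are each Dean, so the next rule applies.
Among Amari and Nakamura, alphabetically by surname: Amari before Nakamura.
Order: Adeyemi, Obi, Chaudhari, Okafor, Amari, Nakamura. So position 4.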